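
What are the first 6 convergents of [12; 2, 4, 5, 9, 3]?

12/1, 25/2, 112/9, 585/47, 5377/432, 16716/1343

Using the convergent recurrence p_i = a_i*p_{i-1} + p_{i-2}, q_i = a_i*q_{i-1} + q_{i-2} with p_{-2}=0, p_{-1}=1, q_{-2}=1, q_{-1}=0:
  i=0: a_0=12, p_0 = 12*1 + 0 = 12, q_0 = 12*0 + 1 = 1.
  i=1: a_1=2, p_1 = 2*12 + 1 = 25, q_1 = 2*1 + 0 = 2.
  i=2: a_2=4, p_2 = 4*25 + 12 = 112, q_2 = 4*2 + 1 = 9.
  i=3: a_3=5, p_3 = 5*112 + 25 = 585, q_3 = 5*9 + 2 = 47.
  i=4: a_4=9, p_4 = 9*585 + 112 = 5377, q_4 = 9*47 + 9 = 432.
  i=5: a_5=3, p_5 = 3*5377 + 585 = 16716, q_5 = 3*432 + 47 = 1343.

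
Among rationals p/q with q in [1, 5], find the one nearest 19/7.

Expand x = 19/7 as a continued fraction with the Euclidean algorithm:
  19 = 2*7 + 5, so a_0 = 2.
  7 = 1*5 + 2, so a_1 = 1.
  5 = 2*2 + 1, so a_2 = 2.
  2 = 2*1 + 0, so a_3 = 2.
so x = [2; 1, 2, 2].
Convergents (p_i = a_i*p_{i-1} + p_{i-2}, q_i = a_i*q_{i-1} + q_{i-2} with p_{-2}=0, p_{-1}=1, q_{-2}=1, q_{-1}=0), until the denominator exceeds 5:
  i=0: a_0=2, p_0 = 2*1 + 0 = 2, q_0 = 2*0 + 1 = 1.
  i=1: a_1=1, p_1 = 1*2 + 1 = 3, q_1 = 1*1 + 0 = 1.
  i=2: a_2=2, p_2 = 2*3 + 2 = 8, q_2 = 2*1 + 1 = 3.
  i=3: a_3=2, p_3 = 2*8 + 3 = 19, q_3 = 2*3 + 1 = 7.
q_3 = 7 > 5, so the last convergent with denominator <= 5 is p_2/q_2 = 8/3.
The closest fraction with denominator <= 5 is either p_2/q_2 or the intermediate fraction (k*p_2 + p_1)/(k*q_2 + q_1) with the largest k >= 1 whose denominator stays <= 5; these approach x as k grows, and every other convergent or intermediate fraction in range is farther away.
Largest k: floor((5 - q_1)/q_2) = floor((5 - 1)/3) = 1.
That gives (1*8 + 3)/(1*3 + 1) = 11/4.
Compare the errors: |x - 8/3| = |19*3 - 8*7|/(7*3) = 1/21, and |x - 11/4| = |19*4 - 11*7|/(7*4) = 1/28.
Cross-multiplying, 1*21 = 21 < 28 = 1*28, so 1/28 is smaller: the intermediate fraction 11/4 is closer to x than 8/3.

11/4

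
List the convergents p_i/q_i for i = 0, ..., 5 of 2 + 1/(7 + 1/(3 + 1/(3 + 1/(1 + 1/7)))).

Using the convergent recurrence p_i = a_i*p_{i-1} + p_{i-2}, q_i = a_i*q_{i-1} + q_{i-2} with p_{-2}=0, p_{-1}=1, q_{-2}=1, q_{-1}=0:
  i=0: a_0=2, p_0 = 2*1 + 0 = 2, q_0 = 2*0 + 1 = 1.
  i=1: a_1=7, p_1 = 7*2 + 1 = 15, q_1 = 7*1 + 0 = 7.
  i=2: a_2=3, p_2 = 3*15 + 2 = 47, q_2 = 3*7 + 1 = 22.
  i=3: a_3=3, p_3 = 3*47 + 15 = 156, q_3 = 3*22 + 7 = 73.
  i=4: a_4=1, p_4 = 1*156 + 47 = 203, q_4 = 1*73 + 22 = 95.
  i=5: a_5=7, p_5 = 7*203 + 156 = 1577, q_5 = 7*95 + 73 = 738.

2/1, 15/7, 47/22, 156/73, 203/95, 1577/738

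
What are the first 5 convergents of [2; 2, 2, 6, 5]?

Using the convergent recurrence p_i = a_i*p_{i-1} + p_{i-2}, q_i = a_i*q_{i-1} + q_{i-2} with p_{-2}=0, p_{-1}=1, q_{-2}=1, q_{-1}=0:
  i=0: a_0=2, p_0 = 2*1 + 0 = 2, q_0 = 2*0 + 1 = 1.
  i=1: a_1=2, p_1 = 2*2 + 1 = 5, q_1 = 2*1 + 0 = 2.
  i=2: a_2=2, p_2 = 2*5 + 2 = 12, q_2 = 2*2 + 1 = 5.
  i=3: a_3=6, p_3 = 6*12 + 5 = 77, q_3 = 6*5 + 2 = 32.
  i=4: a_4=5, p_4 = 5*77 + 12 = 397, q_4 = 5*32 + 5 = 165.

2/1, 5/2, 12/5, 77/32, 397/165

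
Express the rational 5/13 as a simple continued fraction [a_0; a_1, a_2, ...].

[0; 2, 1, 1, 2]

Run the Euclidean algorithm on 5 and 13; the successive quotients are the partial quotients a_0, a_1, ... (each step inverts the fractional part left over by the previous one):
  5 = 0*13 + 5, so a_0 = 0.
  13 = 2*5 + 3, so a_1 = 2.
  5 = 1*3 + 2, so a_2 = 1.
  3 = 1*2 + 1, so a_3 = 1.
  2 = 2*1 + 0, so a_4 = 2.
The remainder reaches 0 after 5 divisions, so the expansion has 5 partial quotients, read off in order.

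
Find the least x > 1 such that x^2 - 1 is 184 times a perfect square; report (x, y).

(x, y) = (24335, 1794)

First expand sqrt(184) as a continued fraction. With x_i = (sqrt(184) + m_i)/d_i and (m_0, d_0) = (0, 1): a_0 = floor(sqrt(184)) = 13, since 13^2 = 169 <= 184 < 196 = 14^2.
Iterate m_{i+1} = d_i*a_i - m_i, d_{i+1} = (184 - m_{i+1}^2)/d_i, a_{i+1} = floor((a_0 + m_{i+1})/d_{i+1}):
  m_1 = 1*13 - 0 = 13, d_1 = (184 - 13^2)/1 = 15/1 = 15, a_1 = floor((13 + 13)/15) = 1.
  m_2 = 15*1 - 13 = 2, d_2 = (184 - 2^2)/15 = 180/15 = 12, a_2 = floor((13 + 2)/12) = 1.
  m_3 = 12*1 - 2 = 10, d_3 = (184 - 10^2)/12 = 84/12 = 7, a_3 = floor((13 + 10)/7) = 3.
  m_4 = 7*3 - 10 = 11, d_4 = (184 - 11^2)/7 = 63/7 = 9, a_4 = floor((13 + 11)/9) = 2.
  m_5 = 9*2 - 11 = 7, d_5 = (184 - 7^2)/9 = 135/9 = 15, a_5 = floor((13 + 7)/15) = 1.
  m_6 = 15*1 - 7 = 8, d_6 = (184 - 8^2)/15 = 120/15 = 8, a_6 = floor((13 + 8)/8) = 2.
  m_7 = 8*2 - 8 = 8, d_7 = (184 - 8^2)/8 = 120/8 = 15, a_7 = floor((13 + 8)/15) = 1.
  m_8 = 15*1 - 8 = 7, d_8 = (184 - 7^2)/15 = 135/15 = 9, a_8 = floor((13 + 7)/9) = 2.
  m_9 = 9*2 - 7 = 11, d_9 = (184 - 11^2)/9 = 63/9 = 7, a_9 = floor((13 + 11)/7) = 3.
  m_10 = 7*3 - 11 = 10, d_10 = (184 - 10^2)/7 = 84/7 = 12, a_10 = floor((13 + 10)/12) = 1.
  m_11 = 12*1 - 10 = 2, d_11 = (184 - 2^2)/12 = 180/12 = 15, a_11 = floor((13 + 2)/15) = 1.
  m_12 = 15*1 - 2 = 13, d_12 = (184 - 13^2)/15 = 15/15 = 1, a_12 = floor((13 + 13)/1) = 26.
  m_13 = 1*26 - 13 = 13, d_13 = (184 - 13^2)/1 = 15/1 = 15: (m_13, d_13) = (m_1, d_1) = (13, 15), so from here the quotients repeat a_1, ..., a_12; the period length is 12.
So sqrt(184) = [13; (1, 1, 3, 2, 1, 2, 1, 2, 3, 1, 1, 26)] with period length k = 12.
k is even, so the fundamental solution of x^2 - 184y^2 = 1 is (p_{k-1}, q_{k-1}) = (p_11, q_11); compute convergents through index 11.
Convergents (p_i = a_i*p_{i-1} + p_{i-2}, q_i = a_i*q_{i-1} + q_{i-2} with p_{-2}=0, p_{-1}=1, q_{-2}=1, q_{-1}=0):
  i=0: a_0=13, p_0 = 13*1 + 0 = 13, q_0 = 13*0 + 1 = 1.
  i=1: a_1=1, p_1 = 1*13 + 1 = 14, q_1 = 1*1 + 0 = 1.
  i=2: a_2=1, p_2 = 1*14 + 13 = 27, q_2 = 1*1 + 1 = 2.
  i=3: a_3=3, p_3 = 3*27 + 14 = 95, q_3 = 3*2 + 1 = 7.
  i=4: a_4=2, p_4 = 2*95 + 27 = 217, q_4 = 2*7 + 2 = 16.
  i=5: a_5=1, p_5 = 1*217 + 95 = 312, q_5 = 1*16 + 7 = 23.
  i=6: a_6=2, p_6 = 2*312 + 217 = 841, q_6 = 2*23 + 16 = 62.
  i=7: a_7=1, p_7 = 1*841 + 312 = 1153, q_7 = 1*62 + 23 = 85.
  i=8: a_8=2, p_8 = 2*1153 + 841 = 3147, q_8 = 2*85 + 62 = 232.
  i=9: a_9=3, p_9 = 3*3147 + 1153 = 10594, q_9 = 3*232 + 85 = 781.
  i=10: a_10=1, p_10 = 1*10594 + 3147 = 13741, q_10 = 1*781 + 232 = 1013.
  i=11: a_11=1, p_11 = 1*13741 + 10594 = 24335, q_11 = 1*1013 + 781 = 1794.
Check: 24335^2 - 184*1794^2 = 592192225 - 592192224 = 1, so (x, y) = (24335, 1794) solves the equation, and by the theorem it is the least positive solution.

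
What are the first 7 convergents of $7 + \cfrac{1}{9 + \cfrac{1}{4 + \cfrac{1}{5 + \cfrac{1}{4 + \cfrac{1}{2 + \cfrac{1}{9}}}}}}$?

Using the convergent recurrence p_i = a_i*p_{i-1} + p_{i-2}, q_i = a_i*q_{i-1} + q_{i-2} with p_{-2}=0, p_{-1}=1, q_{-2}=1, q_{-1}=0:
  i=0: a_0=7, p_0 = 7*1 + 0 = 7, q_0 = 7*0 + 1 = 1.
  i=1: a_1=9, p_1 = 9*7 + 1 = 64, q_1 = 9*1 + 0 = 9.
  i=2: a_2=4, p_2 = 4*64 + 7 = 263, q_2 = 4*9 + 1 = 37.
  i=3: a_3=5, p_3 = 5*263 + 64 = 1379, q_3 = 5*37 + 9 = 194.
  i=4: a_4=4, p_4 = 4*1379 + 263 = 5779, q_4 = 4*194 + 37 = 813.
  i=5: a_5=2, p_5 = 2*5779 + 1379 = 12937, q_5 = 2*813 + 194 = 1820.
  i=6: a_6=9, p_6 = 9*12937 + 5779 = 122212, q_6 = 9*1820 + 813 = 17193.

7/1, 64/9, 263/37, 1379/194, 5779/813, 12937/1820, 122212/17193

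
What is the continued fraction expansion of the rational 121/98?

Run the Euclidean algorithm on 121 and 98; the successive quotients are the partial quotients a_0, a_1, ... (each step inverts the fractional part left over by the previous one):
  121 = 1*98 + 23, so a_0 = 1.
  98 = 4*23 + 6, so a_1 = 4.
  23 = 3*6 + 5, so a_2 = 3.
  6 = 1*5 + 1, so a_3 = 1.
  5 = 5*1 + 0, so a_4 = 5.
The remainder reaches 0 after 5 divisions, so the expansion has 5 partial quotients, read off in order.

[1; 4, 3, 1, 5]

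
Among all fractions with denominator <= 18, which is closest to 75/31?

Expand x = 75/31 as a continued fraction with the Euclidean algorithm:
  75 = 2*31 + 13, so a_0 = 2.
  31 = 2*13 + 5, so a_1 = 2.
  13 = 2*5 + 3, so a_2 = 2.
  5 = 1*3 + 2, so a_3 = 1.
  3 = 1*2 + 1, so a_4 = 1.
  2 = 2*1 + 0, so a_5 = 2.
so x = [2; 2, 2, 1, 1, 2].
Convergents (p_i = a_i*p_{i-1} + p_{i-2}, q_i = a_i*q_{i-1} + q_{i-2} with p_{-2}=0, p_{-1}=1, q_{-2}=1, q_{-1}=0), until the denominator exceeds 18:
  i=0: a_0=2, p_0 = 2*1 + 0 = 2, q_0 = 2*0 + 1 = 1.
  i=1: a_1=2, p_1 = 2*2 + 1 = 5, q_1 = 2*1 + 0 = 2.
  i=2: a_2=2, p_2 = 2*5 + 2 = 12, q_2 = 2*2 + 1 = 5.
  i=3: a_3=1, p_3 = 1*12 + 5 = 17, q_3 = 1*5 + 2 = 7.
  i=4: a_4=1, p_4 = 1*17 + 12 = 29, q_4 = 1*7 + 5 = 12.
  i=5: a_5=2, p_5 = 2*29 + 17 = 75, q_5 = 2*12 + 7 = 31.
q_5 = 31 > 18, so the last convergent with denominator <= 18 is p_4/q_4 = 29/12.
The closest fraction with denominator <= 18 is either p_4/q_4 or the intermediate fraction (k*p_4 + p_3)/(k*q_4 + q_3) with the largest k >= 1 whose denominator stays <= 18; these approach x as k grows, and every other convergent or intermediate fraction in range is farther away.
Largest k: floor((18 - q_3)/q_4) = floor((18 - 7)/12) = 0.
Since k = 0, no intermediate fraction beyond p_4/q_4 has denominator <= 18, so the convergent 29/12 is the closest (its error is |75*12 - 29*31|/(31*12) = 1/372).

29/12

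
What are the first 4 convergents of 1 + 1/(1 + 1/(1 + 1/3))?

1/1, 2/1, 3/2, 11/7

Using the convergent recurrence p_i = a_i*p_{i-1} + p_{i-2}, q_i = a_i*q_{i-1} + q_{i-2} with p_{-2}=0, p_{-1}=1, q_{-2}=1, q_{-1}=0:
  i=0: a_0=1, p_0 = 1*1 + 0 = 1, q_0 = 1*0 + 1 = 1.
  i=1: a_1=1, p_1 = 1*1 + 1 = 2, q_1 = 1*1 + 0 = 1.
  i=2: a_2=1, p_2 = 1*2 + 1 = 3, q_2 = 1*1 + 1 = 2.
  i=3: a_3=3, p_3 = 3*3 + 2 = 11, q_3 = 3*2 + 1 = 7.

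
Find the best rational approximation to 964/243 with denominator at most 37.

Expand x = 964/243 as a continued fraction with the Euclidean algorithm:
  964 = 3*243 + 235, so a_0 = 3.
  243 = 1*235 + 8, so a_1 = 1.
  235 = 29*8 + 3, so a_2 = 29.
  8 = 2*3 + 2, so a_3 = 2.
  3 = 1*2 + 1, so a_4 = 1.
  2 = 2*1 + 0, so a_5 = 2.
so x = [3; 1, 29, 2, 1, 2].
Convergents (p_i = a_i*p_{i-1} + p_{i-2}, q_i = a_i*q_{i-1} + q_{i-2} with p_{-2}=0, p_{-1}=1, q_{-2}=1, q_{-1}=0), until the denominator exceeds 37:
  i=0: a_0=3, p_0 = 3*1 + 0 = 3, q_0 = 3*0 + 1 = 1.
  i=1: a_1=1, p_1 = 1*3 + 1 = 4, q_1 = 1*1 + 0 = 1.
  i=2: a_2=29, p_2 = 29*4 + 3 = 119, q_2 = 29*1 + 1 = 30.
  i=3: a_3=2, p_3 = 2*119 + 4 = 242, q_3 = 2*30 + 1 = 61.
q_3 = 61 > 37, so the last convergent with denominator <= 37 is p_2/q_2 = 119/30.
The closest fraction with denominator <= 37 is either p_2/q_2 or the intermediate fraction (k*p_2 + p_1)/(k*q_2 + q_1) with the largest k >= 1 whose denominator stays <= 37; these approach x as k grows, and every other convergent or intermediate fraction in range is farther away.
Largest k: floor((37 - q_1)/q_2) = floor((37 - 1)/30) = 1.
That gives (1*119 + 4)/(1*30 + 1) = 123/31.
Compare the errors: |x - 119/30| = |964*30 - 119*243|/(243*30) = 3/7290, and |x - 123/31| = |964*31 - 123*243|/(243*31) = 5/7533.
Cross-multiplying, 3*7533 = 22599 < 36450 = 5*7290, so 3/7290 is smaller: the convergent 119/30 is closer to x than 123/31.

119/30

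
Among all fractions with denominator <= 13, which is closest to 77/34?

25/11

Expand x = 77/34 as a continued fraction with the Euclidean algorithm:
  77 = 2*34 + 9, so a_0 = 2.
  34 = 3*9 + 7, so a_1 = 3.
  9 = 1*7 + 2, so a_2 = 1.
  7 = 3*2 + 1, so a_3 = 3.
  2 = 2*1 + 0, so a_4 = 2.
so x = [2; 3, 1, 3, 2].
Convergents (p_i = a_i*p_{i-1} + p_{i-2}, q_i = a_i*q_{i-1} + q_{i-2} with p_{-2}=0, p_{-1}=1, q_{-2}=1, q_{-1}=0), until the denominator exceeds 13:
  i=0: a_0=2, p_0 = 2*1 + 0 = 2, q_0 = 2*0 + 1 = 1.
  i=1: a_1=3, p_1 = 3*2 + 1 = 7, q_1 = 3*1 + 0 = 3.
  i=2: a_2=1, p_2 = 1*7 + 2 = 9, q_2 = 1*3 + 1 = 4.
  i=3: a_3=3, p_3 = 3*9 + 7 = 34, q_3 = 3*4 + 3 = 15.
q_3 = 15 > 13, so the last convergent with denominator <= 13 is p_2/q_2 = 9/4.
The closest fraction with denominator <= 13 is either p_2/q_2 or the intermediate fraction (k*p_2 + p_1)/(k*q_2 + q_1) with the largest k >= 1 whose denominator stays <= 13; these approach x as k grows, and every other convergent or intermediate fraction in range is farther away.
Largest k: floor((13 - q_1)/q_2) = floor((13 - 3)/4) = 2.
That gives (2*9 + 7)/(2*4 + 3) = 25/11.
Compare the errors: |x - 9/4| = |77*4 - 9*34|/(34*4) = 2/136, and |x - 25/11| = |77*11 - 25*34|/(34*11) = 3/374.
Cross-multiplying, 3*136 = 408 < 748 = 2*374, so 3/374 is smaller: the intermediate fraction 25/11 is closer to x than 9/4.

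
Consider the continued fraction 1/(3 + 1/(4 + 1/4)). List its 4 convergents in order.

Using the convergent recurrence p_i = a_i*p_{i-1} + p_{i-2}, q_i = a_i*q_{i-1} + q_{i-2} with p_{-2}=0, p_{-1}=1, q_{-2}=1, q_{-1}=0:
  i=0: a_0=0, p_0 = 0*1 + 0 = 0, q_0 = 0*0 + 1 = 1.
  i=1: a_1=3, p_1 = 3*0 + 1 = 1, q_1 = 3*1 + 0 = 3.
  i=2: a_2=4, p_2 = 4*1 + 0 = 4, q_2 = 4*3 + 1 = 13.
  i=3: a_3=4, p_3 = 4*4 + 1 = 17, q_3 = 4*13 + 3 = 55.

0/1, 1/3, 4/13, 17/55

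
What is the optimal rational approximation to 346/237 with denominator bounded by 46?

Expand x = 346/237 as a continued fraction with the Euclidean algorithm:
  346 = 1*237 + 109, so a_0 = 1.
  237 = 2*109 + 19, so a_1 = 2.
  109 = 5*19 + 14, so a_2 = 5.
  19 = 1*14 + 5, so a_3 = 1.
  14 = 2*5 + 4, so a_4 = 2.
  5 = 1*4 + 1, so a_5 = 1.
  4 = 4*1 + 0, so a_6 = 4.
so x = [1; 2, 5, 1, 2, 1, 4].
Convergents (p_i = a_i*p_{i-1} + p_{i-2}, q_i = a_i*q_{i-1} + q_{i-2} with p_{-2}=0, p_{-1}=1, q_{-2}=1, q_{-1}=0), until the denominator exceeds 46:
  i=0: a_0=1, p_0 = 1*1 + 0 = 1, q_0 = 1*0 + 1 = 1.
  i=1: a_1=2, p_1 = 2*1 + 1 = 3, q_1 = 2*1 + 0 = 2.
  i=2: a_2=5, p_2 = 5*3 + 1 = 16, q_2 = 5*2 + 1 = 11.
  i=3: a_3=1, p_3 = 1*16 + 3 = 19, q_3 = 1*11 + 2 = 13.
  i=4: a_4=2, p_4 = 2*19 + 16 = 54, q_4 = 2*13 + 11 = 37.
  i=5: a_5=1, p_5 = 1*54 + 19 = 73, q_5 = 1*37 + 13 = 50.
q_5 = 50 > 46, so the last convergent with denominator <= 46 is p_4/q_4 = 54/37.
The closest fraction with denominator <= 46 is either p_4/q_4 or the intermediate fraction (k*p_4 + p_3)/(k*q_4 + q_3) with the largest k >= 1 whose denominator stays <= 46; these approach x as k grows, and every other convergent or intermediate fraction in range is farther away.
Largest k: floor((46 - q_3)/q_4) = floor((46 - 13)/37) = 0.
Since k = 0, no intermediate fraction beyond p_4/q_4 has denominator <= 46, so the convergent 54/37 is the closest (its error is |346*37 - 54*237|/(237*37) = 4/8769).

54/37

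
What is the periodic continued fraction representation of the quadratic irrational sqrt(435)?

Write x_i = (sqrt(435) + m_i)/d_i with (m_0, d_0) = (0, 1). a_0 = floor(sqrt(435)) = 20, since 20^2 = 400 <= 435 < 441 = 21^2.
Iterate m_{i+1} = d_i*a_i - m_i, d_{i+1} = (435 - m_{i+1}^2)/d_i, a_{i+1} = floor((a_0 + m_{i+1})/d_{i+1}):
  m_1 = 1*20 - 0 = 20, d_1 = (435 - 20^2)/1 = 35/1 = 35, a_1 = floor((20 + 20)/35) = 1.
  m_2 = 35*1 - 20 = 15, d_2 = (435 - 15^2)/35 = 210/35 = 6, a_2 = floor((20 + 15)/6) = 5.
  m_3 = 6*5 - 15 = 15, d_3 = (435 - 15^2)/6 = 210/6 = 35, a_3 = floor((20 + 15)/35) = 1.
  m_4 = 35*1 - 15 = 20, d_4 = (435 - 20^2)/35 = 35/35 = 1, a_4 = floor((20 + 20)/1) = 40.
  m_5 = 1*40 - 20 = 20, d_5 = (435 - 20^2)/1 = 35/1 = 35: (m_5, d_5) = (m_1, d_1) = (20, 35), so from here the quotients repeat a_1, ..., a_4; the period length is 4.
Hence the expansion of sqrt(435) is a_0 = 20 followed by the repeating block 1, 5, 1, 40 (period 4).

[20; (1, 5, 1, 40)]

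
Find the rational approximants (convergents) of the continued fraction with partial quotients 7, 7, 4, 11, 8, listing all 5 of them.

7/1, 50/7, 207/29, 2327/326, 18823/2637

Using the convergent recurrence p_i = a_i*p_{i-1} + p_{i-2}, q_i = a_i*q_{i-1} + q_{i-2} with p_{-2}=0, p_{-1}=1, q_{-2}=1, q_{-1}=0:
  i=0: a_0=7, p_0 = 7*1 + 0 = 7, q_0 = 7*0 + 1 = 1.
  i=1: a_1=7, p_1 = 7*7 + 1 = 50, q_1 = 7*1 + 0 = 7.
  i=2: a_2=4, p_2 = 4*50 + 7 = 207, q_2 = 4*7 + 1 = 29.
  i=3: a_3=11, p_3 = 11*207 + 50 = 2327, q_3 = 11*29 + 7 = 326.
  i=4: a_4=8, p_4 = 8*2327 + 207 = 18823, q_4 = 8*326 + 29 = 2637.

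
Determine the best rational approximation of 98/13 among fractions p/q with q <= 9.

68/9

Expand x = 98/13 as a continued fraction with the Euclidean algorithm:
  98 = 7*13 + 7, so a_0 = 7.
  13 = 1*7 + 6, so a_1 = 1.
  7 = 1*6 + 1, so a_2 = 1.
  6 = 6*1 + 0, so a_3 = 6.
so x = [7; 1, 1, 6].
Convergents (p_i = a_i*p_{i-1} + p_{i-2}, q_i = a_i*q_{i-1} + q_{i-2} with p_{-2}=0, p_{-1}=1, q_{-2}=1, q_{-1}=0), until the denominator exceeds 9:
  i=0: a_0=7, p_0 = 7*1 + 0 = 7, q_0 = 7*0 + 1 = 1.
  i=1: a_1=1, p_1 = 1*7 + 1 = 8, q_1 = 1*1 + 0 = 1.
  i=2: a_2=1, p_2 = 1*8 + 7 = 15, q_2 = 1*1 + 1 = 2.
  i=3: a_3=6, p_3 = 6*15 + 8 = 98, q_3 = 6*2 + 1 = 13.
q_3 = 13 > 9, so the last convergent with denominator <= 9 is p_2/q_2 = 15/2.
The closest fraction with denominator <= 9 is either p_2/q_2 or the intermediate fraction (k*p_2 + p_1)/(k*q_2 + q_1) with the largest k >= 1 whose denominator stays <= 9; these approach x as k grows, and every other convergent or intermediate fraction in range is farther away.
Largest k: floor((9 - q_1)/q_2) = floor((9 - 1)/2) = 4.
That gives (4*15 + 8)/(4*2 + 1) = 68/9.
Compare the errors: |x - 15/2| = |98*2 - 15*13|/(13*2) = 1/26, and |x - 68/9| = |98*9 - 68*13|/(13*9) = 2/117.
Cross-multiplying, 2*26 = 52 < 117 = 1*117, so 2/117 is smaller: the intermediate fraction 68/9 is closer to x than 15/2.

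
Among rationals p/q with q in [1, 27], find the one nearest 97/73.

4/3

Expand x = 97/73 as a continued fraction with the Euclidean algorithm:
  97 = 1*73 + 24, so a_0 = 1.
  73 = 3*24 + 1, so a_1 = 3.
  24 = 24*1 + 0, so a_2 = 24.
so x = [1; 3, 24].
Convergents (p_i = a_i*p_{i-1} + p_{i-2}, q_i = a_i*q_{i-1} + q_{i-2} with p_{-2}=0, p_{-1}=1, q_{-2}=1, q_{-1}=0), until the denominator exceeds 27:
  i=0: a_0=1, p_0 = 1*1 + 0 = 1, q_0 = 1*0 + 1 = 1.
  i=1: a_1=3, p_1 = 3*1 + 1 = 4, q_1 = 3*1 + 0 = 3.
  i=2: a_2=24, p_2 = 24*4 + 1 = 97, q_2 = 24*3 + 1 = 73.
q_2 = 73 > 27, so the last convergent with denominator <= 27 is p_1/q_1 = 4/3.
The closest fraction with denominator <= 27 is either p_1/q_1 or the intermediate fraction (k*p_1 + p_0)/(k*q_1 + q_0) with the largest k >= 1 whose denominator stays <= 27; these approach x as k grows, and every other convergent or intermediate fraction in range is farther away.
Largest k: floor((27 - q_0)/q_1) = floor((27 - 1)/3) = 8.
That gives (8*4 + 1)/(8*3 + 1) = 33/25.
Compare the errors: |x - 4/3| = |97*3 - 4*73|/(73*3) = 1/219, and |x - 33/25| = |97*25 - 33*73|/(73*25) = 16/1825.
Cross-multiplying, 1*1825 = 1825 < 3504 = 16*219, so 1/219 is smaller: the convergent 4/3 is closer to x than 33/25.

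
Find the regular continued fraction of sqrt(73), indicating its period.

[8; (1, 1, 5, 5, 1, 1, 16)]

Write x_i = (sqrt(73) + m_i)/d_i with (m_0, d_0) = (0, 1). a_0 = floor(sqrt(73)) = 8, since 8^2 = 64 <= 73 < 81 = 9^2.
Iterate m_{i+1} = d_i*a_i - m_i, d_{i+1} = (73 - m_{i+1}^2)/d_i, a_{i+1} = floor((a_0 + m_{i+1})/d_{i+1}):
  m_1 = 1*8 - 0 = 8, d_1 = (73 - 8^2)/1 = 9/1 = 9, a_1 = floor((8 + 8)/9) = 1.
  m_2 = 9*1 - 8 = 1, d_2 = (73 - 1^2)/9 = 72/9 = 8, a_2 = floor((8 + 1)/8) = 1.
  m_3 = 8*1 - 1 = 7, d_3 = (73 - 7^2)/8 = 24/8 = 3, a_3 = floor((8 + 7)/3) = 5.
  m_4 = 3*5 - 7 = 8, d_4 = (73 - 8^2)/3 = 9/3 = 3, a_4 = floor((8 + 8)/3) = 5.
  m_5 = 3*5 - 8 = 7, d_5 = (73 - 7^2)/3 = 24/3 = 8, a_5 = floor((8 + 7)/8) = 1.
  m_6 = 8*1 - 7 = 1, d_6 = (73 - 1^2)/8 = 72/8 = 9, a_6 = floor((8 + 1)/9) = 1.
  m_7 = 9*1 - 1 = 8, d_7 = (73 - 8^2)/9 = 9/9 = 1, a_7 = floor((8 + 8)/1) = 16.
  m_8 = 1*16 - 8 = 8, d_8 = (73 - 8^2)/1 = 9/1 = 9: (m_8, d_8) = (m_1, d_1) = (8, 9), so from here the quotients repeat a_1, ..., a_7; the period length is 7.
Hence the expansion of sqrt(73) is a_0 = 8 followed by the repeating block 1, 1, 5, 5, 1, 1, 16 (period 7).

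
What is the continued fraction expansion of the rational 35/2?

Run the Euclidean algorithm on 35 and 2; the successive quotients are the partial quotients a_0, a_1, ... (each step inverts the fractional part left over by the previous one):
  35 = 17*2 + 1, so a_0 = 17.
  2 = 2*1 + 0, so a_1 = 2.
The remainder reaches 0 after 2 divisions, so the expansion has 2 partial quotients, read off in order.

[17; 2]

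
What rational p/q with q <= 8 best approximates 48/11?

35/8

Expand x = 48/11 as a continued fraction with the Euclidean algorithm:
  48 = 4*11 + 4, so a_0 = 4.
  11 = 2*4 + 3, so a_1 = 2.
  4 = 1*3 + 1, so a_2 = 1.
  3 = 3*1 + 0, so a_3 = 3.
so x = [4; 2, 1, 3].
Convergents (p_i = a_i*p_{i-1} + p_{i-2}, q_i = a_i*q_{i-1} + q_{i-2} with p_{-2}=0, p_{-1}=1, q_{-2}=1, q_{-1}=0), until the denominator exceeds 8:
  i=0: a_0=4, p_0 = 4*1 + 0 = 4, q_0 = 4*0 + 1 = 1.
  i=1: a_1=2, p_1 = 2*4 + 1 = 9, q_1 = 2*1 + 0 = 2.
  i=2: a_2=1, p_2 = 1*9 + 4 = 13, q_2 = 1*2 + 1 = 3.
  i=3: a_3=3, p_3 = 3*13 + 9 = 48, q_3 = 3*3 + 2 = 11.
q_3 = 11 > 8, so the last convergent with denominator <= 8 is p_2/q_2 = 13/3.
The closest fraction with denominator <= 8 is either p_2/q_2 or the intermediate fraction (k*p_2 + p_1)/(k*q_2 + q_1) with the largest k >= 1 whose denominator stays <= 8; these approach x as k grows, and every other convergent or intermediate fraction in range is farther away.
Largest k: floor((8 - q_1)/q_2) = floor((8 - 2)/3) = 2.
That gives (2*13 + 9)/(2*3 + 2) = 35/8.
Compare the errors: |x - 13/3| = |48*3 - 13*11|/(11*3) = 1/33, and |x - 35/8| = |48*8 - 35*11|/(11*8) = 1/88.
Cross-multiplying, 1*33 = 33 < 88 = 1*88, so 1/88 is smaller: the intermediate fraction 35/8 is closer to x than 13/3.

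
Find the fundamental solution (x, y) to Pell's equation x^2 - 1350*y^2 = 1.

(x, y) = (470449, 12804)

First expand sqrt(1350) as a continued fraction. With x_i = (sqrt(1350) + m_i)/d_i and (m_0, d_0) = (0, 1): a_0 = floor(sqrt(1350)) = 36, since 36^2 = 1296 <= 1350 < 1369 = 37^2.
Iterate m_{i+1} = d_i*a_i - m_i, d_{i+1} = (1350 - m_{i+1}^2)/d_i, a_{i+1} = floor((a_0 + m_{i+1})/d_{i+1}):
  m_1 = 1*36 - 0 = 36, d_1 = (1350 - 36^2)/1 = 54/1 = 54, a_1 = floor((36 + 36)/54) = 1.
  m_2 = 54*1 - 36 = 18, d_2 = (1350 - 18^2)/54 = 1026/54 = 19, a_2 = floor((36 + 18)/19) = 2.
  m_3 = 19*2 - 18 = 20, d_3 = (1350 - 20^2)/19 = 950/19 = 50, a_3 = floor((36 + 20)/50) = 1.
  m_4 = 50*1 - 20 = 30, d_4 = (1350 - 30^2)/50 = 450/50 = 9, a_4 = floor((36 + 30)/9) = 7.
  m_5 = 9*7 - 30 = 33, d_5 = (1350 - 33^2)/9 = 261/9 = 29, a_5 = floor((36 + 33)/29) = 2.
  m_6 = 29*2 - 33 = 25, d_6 = (1350 - 25^2)/29 = 725/29 = 25, a_6 = floor((36 + 25)/25) = 2.
  m_7 = 25*2 - 25 = 25, d_7 = (1350 - 25^2)/25 = 725/25 = 29, a_7 = floor((36 + 25)/29) = 2.
  m_8 = 29*2 - 25 = 33, d_8 = (1350 - 33^2)/29 = 261/29 = 9, a_8 = floor((36 + 33)/9) = 7.
  m_9 = 9*7 - 33 = 30, d_9 = (1350 - 30^2)/9 = 450/9 = 50, a_9 = floor((36 + 30)/50) = 1.
  m_10 = 50*1 - 30 = 20, d_10 = (1350 - 20^2)/50 = 950/50 = 19, a_10 = floor((36 + 20)/19) = 2.
  m_11 = 19*2 - 20 = 18, d_11 = (1350 - 18^2)/19 = 1026/19 = 54, a_11 = floor((36 + 18)/54) = 1.
  m_12 = 54*1 - 18 = 36, d_12 = (1350 - 36^2)/54 = 54/54 = 1, a_12 = floor((36 + 36)/1) = 72.
  m_13 = 1*72 - 36 = 36, d_13 = (1350 - 36^2)/1 = 54/1 = 54: (m_13, d_13) = (m_1, d_1) = (36, 54), so from here the quotients repeat a_1, ..., a_12; the period length is 12.
So sqrt(1350) = [36; (1, 2, 1, 7, 2, 2, 2, 7, 1, 2, 1, 72)] with period length k = 12.
k is even, so the fundamental solution of x^2 - 1350y^2 = 1 is (p_{k-1}, q_{k-1}) = (p_11, q_11); compute convergents through index 11.
Convergents (p_i = a_i*p_{i-1} + p_{i-2}, q_i = a_i*q_{i-1} + q_{i-2} with p_{-2}=0, p_{-1}=1, q_{-2}=1, q_{-1}=0):
  i=0: a_0=36, p_0 = 36*1 + 0 = 36, q_0 = 36*0 + 1 = 1.
  i=1: a_1=1, p_1 = 1*36 + 1 = 37, q_1 = 1*1 + 0 = 1.
  i=2: a_2=2, p_2 = 2*37 + 36 = 110, q_2 = 2*1 + 1 = 3.
  i=3: a_3=1, p_3 = 1*110 + 37 = 147, q_3 = 1*3 + 1 = 4.
  i=4: a_4=7, p_4 = 7*147 + 110 = 1139, q_4 = 7*4 + 3 = 31.
  i=5: a_5=2, p_5 = 2*1139 + 147 = 2425, q_5 = 2*31 + 4 = 66.
  i=6: a_6=2, p_6 = 2*2425 + 1139 = 5989, q_6 = 2*66 + 31 = 163.
  i=7: a_7=2, p_7 = 2*5989 + 2425 = 14403, q_7 = 2*163 + 66 = 392.
  i=8: a_8=7, p_8 = 7*14403 + 5989 = 106810, q_8 = 7*392 + 163 = 2907.
  i=9: a_9=1, p_9 = 1*106810 + 14403 = 121213, q_9 = 1*2907 + 392 = 3299.
  i=10: a_10=2, p_10 = 2*121213 + 106810 = 349236, q_10 = 2*3299 + 2907 = 9505.
  i=11: a_11=1, p_11 = 1*349236 + 121213 = 470449, q_11 = 1*9505 + 3299 = 12804.
Check: 470449^2 - 1350*12804^2 = 221322261601 - 221322261600 = 1, so (x, y) = (470449, 12804) solves the equation, and by the theorem it is the least positive solution.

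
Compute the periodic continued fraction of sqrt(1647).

Write x_i = (sqrt(1647) + m_i)/d_i with (m_0, d_0) = (0, 1). a_0 = floor(sqrt(1647)) = 40, since 40^2 = 1600 <= 1647 < 1681 = 41^2.
Iterate m_{i+1} = d_i*a_i - m_i, d_{i+1} = (1647 - m_{i+1}^2)/d_i, a_{i+1} = floor((a_0 + m_{i+1})/d_{i+1}):
  m_1 = 1*40 - 0 = 40, d_1 = (1647 - 40^2)/1 = 47/1 = 47, a_1 = floor((40 + 40)/47) = 1.
  m_2 = 47*1 - 40 = 7, d_2 = (1647 - 7^2)/47 = 1598/47 = 34, a_2 = floor((40 + 7)/34) = 1.
  m_3 = 34*1 - 7 = 27, d_3 = (1647 - 27^2)/34 = 918/34 = 27, a_3 = floor((40 + 27)/27) = 2.
  m_4 = 27*2 - 27 = 27, d_4 = (1647 - 27^2)/27 = 918/27 = 34, a_4 = floor((40 + 27)/34) = 1.
  m_5 = 34*1 - 27 = 7, d_5 = (1647 - 7^2)/34 = 1598/34 = 47, a_5 = floor((40 + 7)/47) = 1.
  m_6 = 47*1 - 7 = 40, d_6 = (1647 - 40^2)/47 = 47/47 = 1, a_6 = floor((40 + 40)/1) = 80.
  m_7 = 1*80 - 40 = 40, d_7 = (1647 - 40^2)/1 = 47/1 = 47: (m_7, d_7) = (m_1, d_1) = (40, 47), so from here the quotients repeat a_1, ..., a_6; the period length is 6.
Hence the expansion of sqrt(1647) is a_0 = 40 followed by the repeating block 1, 1, 2, 1, 1, 80 (period 6).

[40; (1, 1, 2, 1, 1, 80)]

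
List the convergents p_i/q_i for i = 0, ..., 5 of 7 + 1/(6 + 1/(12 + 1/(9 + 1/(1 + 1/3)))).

Using the convergent recurrence p_i = a_i*p_{i-1} + p_{i-2}, q_i = a_i*q_{i-1} + q_{i-2} with p_{-2}=0, p_{-1}=1, q_{-2}=1, q_{-1}=0:
  i=0: a_0=7, p_0 = 7*1 + 0 = 7, q_0 = 7*0 + 1 = 1.
  i=1: a_1=6, p_1 = 6*7 + 1 = 43, q_1 = 6*1 + 0 = 6.
  i=2: a_2=12, p_2 = 12*43 + 7 = 523, q_2 = 12*6 + 1 = 73.
  i=3: a_3=9, p_3 = 9*523 + 43 = 4750, q_3 = 9*73 + 6 = 663.
  i=4: a_4=1, p_4 = 1*4750 + 523 = 5273, q_4 = 1*663 + 73 = 736.
  i=5: a_5=3, p_5 = 3*5273 + 4750 = 20569, q_5 = 3*736 + 663 = 2871.

7/1, 43/6, 523/73, 4750/663, 5273/736, 20569/2871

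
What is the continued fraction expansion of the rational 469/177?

Run the Euclidean algorithm on 469 and 177; the successive quotients are the partial quotients a_0, a_1, ... (each step inverts the fractional part left over by the previous one):
  469 = 2*177 + 115, so a_0 = 2.
  177 = 1*115 + 62, so a_1 = 1.
  115 = 1*62 + 53, so a_2 = 1.
  62 = 1*53 + 9, so a_3 = 1.
  53 = 5*9 + 8, so a_4 = 5.
  9 = 1*8 + 1, so a_5 = 1.
  8 = 8*1 + 0, so a_6 = 8.
The remainder reaches 0 after 7 divisions, so the expansion has 7 partial quotients, read off in order.

[2; 1, 1, 1, 5, 1, 8]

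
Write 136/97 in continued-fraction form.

Run the Euclidean algorithm on 136 and 97; the successive quotients are the partial quotients a_0, a_1, ... (each step inverts the fractional part left over by the previous one):
  136 = 1*97 + 39, so a_0 = 1.
  97 = 2*39 + 19, so a_1 = 2.
  39 = 2*19 + 1, so a_2 = 2.
  19 = 19*1 + 0, so a_3 = 19.
The remainder reaches 0 after 4 divisions, so the expansion has 4 partial quotients, read off in order.

[1; 2, 2, 19]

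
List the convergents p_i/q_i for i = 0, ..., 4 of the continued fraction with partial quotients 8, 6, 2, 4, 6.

Using the convergent recurrence p_i = a_i*p_{i-1} + p_{i-2}, q_i = a_i*q_{i-1} + q_{i-2} with p_{-2}=0, p_{-1}=1, q_{-2}=1, q_{-1}=0:
  i=0: a_0=8, p_0 = 8*1 + 0 = 8, q_0 = 8*0 + 1 = 1.
  i=1: a_1=6, p_1 = 6*8 + 1 = 49, q_1 = 6*1 + 0 = 6.
  i=2: a_2=2, p_2 = 2*49 + 8 = 106, q_2 = 2*6 + 1 = 13.
  i=3: a_3=4, p_3 = 4*106 + 49 = 473, q_3 = 4*13 + 6 = 58.
  i=4: a_4=6, p_4 = 6*473 + 106 = 2944, q_4 = 6*58 + 13 = 361.

8/1, 49/6, 106/13, 473/58, 2944/361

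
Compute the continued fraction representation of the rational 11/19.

[0; 1, 1, 2, 1, 2]

Run the Euclidean algorithm on 11 and 19; the successive quotients are the partial quotients a_0, a_1, ... (each step inverts the fractional part left over by the previous one):
  11 = 0*19 + 11, so a_0 = 0.
  19 = 1*11 + 8, so a_1 = 1.
  11 = 1*8 + 3, so a_2 = 1.
  8 = 2*3 + 2, so a_3 = 2.
  3 = 1*2 + 1, so a_4 = 1.
  2 = 2*1 + 0, so a_5 = 2.
The remainder reaches 0 after 6 divisions, so the expansion has 6 partial quotients, read off in order.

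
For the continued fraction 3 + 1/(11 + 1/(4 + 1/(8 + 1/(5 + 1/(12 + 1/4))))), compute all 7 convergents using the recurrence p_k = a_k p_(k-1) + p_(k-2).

3/1, 34/11, 139/45, 1146/371, 5869/1900, 71574/23171, 292165/94584

Using the convergent recurrence p_i = a_i*p_{i-1} + p_{i-2}, q_i = a_i*q_{i-1} + q_{i-2} with p_{-2}=0, p_{-1}=1, q_{-2}=1, q_{-1}=0:
  i=0: a_0=3, p_0 = 3*1 + 0 = 3, q_0 = 3*0 + 1 = 1.
  i=1: a_1=11, p_1 = 11*3 + 1 = 34, q_1 = 11*1 + 0 = 11.
  i=2: a_2=4, p_2 = 4*34 + 3 = 139, q_2 = 4*11 + 1 = 45.
  i=3: a_3=8, p_3 = 8*139 + 34 = 1146, q_3 = 8*45 + 11 = 371.
  i=4: a_4=5, p_4 = 5*1146 + 139 = 5869, q_4 = 5*371 + 45 = 1900.
  i=5: a_5=12, p_5 = 12*5869 + 1146 = 71574, q_5 = 12*1900 + 371 = 23171.
  i=6: a_6=4, p_6 = 4*71574 + 5869 = 292165, q_6 = 4*23171 + 1900 = 94584.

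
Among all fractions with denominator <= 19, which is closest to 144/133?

Expand x = 144/133 as a continued fraction with the Euclidean algorithm:
  144 = 1*133 + 11, so a_0 = 1.
  133 = 12*11 + 1, so a_1 = 12.
  11 = 11*1 + 0, so a_2 = 11.
so x = [1; 12, 11].
Convergents (p_i = a_i*p_{i-1} + p_{i-2}, q_i = a_i*q_{i-1} + q_{i-2} with p_{-2}=0, p_{-1}=1, q_{-2}=1, q_{-1}=0), until the denominator exceeds 19:
  i=0: a_0=1, p_0 = 1*1 + 0 = 1, q_0 = 1*0 + 1 = 1.
  i=1: a_1=12, p_1 = 12*1 + 1 = 13, q_1 = 12*1 + 0 = 12.
  i=2: a_2=11, p_2 = 11*13 + 1 = 144, q_2 = 11*12 + 1 = 133.
q_2 = 133 > 19, so the last convergent with denominator <= 19 is p_1/q_1 = 13/12.
The closest fraction with denominator <= 19 is either p_1/q_1 or the intermediate fraction (k*p_1 + p_0)/(k*q_1 + q_0) with the largest k >= 1 whose denominator stays <= 19; these approach x as k grows, and every other convergent or intermediate fraction in range is farther away.
Largest k: floor((19 - q_0)/q_1) = floor((19 - 1)/12) = 1.
That gives (1*13 + 1)/(1*12 + 1) = 14/13.
Compare the errors: |x - 13/12| = |144*12 - 13*133|/(133*12) = 1/1596, and |x - 14/13| = |144*13 - 14*133|/(133*13) = 10/1729.
Cross-multiplying, 1*1729 = 1729 < 15960 = 10*1596, so 1/1596 is smaller: the convergent 13/12 is closer to x than 14/13.

13/12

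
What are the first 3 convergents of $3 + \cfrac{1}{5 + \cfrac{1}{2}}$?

3/1, 16/5, 35/11

Using the convergent recurrence p_i = a_i*p_{i-1} + p_{i-2}, q_i = a_i*q_{i-1} + q_{i-2} with p_{-2}=0, p_{-1}=1, q_{-2}=1, q_{-1}=0:
  i=0: a_0=3, p_0 = 3*1 + 0 = 3, q_0 = 3*0 + 1 = 1.
  i=1: a_1=5, p_1 = 5*3 + 1 = 16, q_1 = 5*1 + 0 = 5.
  i=2: a_2=2, p_2 = 2*16 + 3 = 35, q_2 = 2*5 + 1 = 11.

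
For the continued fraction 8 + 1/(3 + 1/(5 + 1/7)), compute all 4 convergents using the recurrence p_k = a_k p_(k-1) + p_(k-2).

Using the convergent recurrence p_i = a_i*p_{i-1} + p_{i-2}, q_i = a_i*q_{i-1} + q_{i-2} with p_{-2}=0, p_{-1}=1, q_{-2}=1, q_{-1}=0:
  i=0: a_0=8, p_0 = 8*1 + 0 = 8, q_0 = 8*0 + 1 = 1.
  i=1: a_1=3, p_1 = 3*8 + 1 = 25, q_1 = 3*1 + 0 = 3.
  i=2: a_2=5, p_2 = 5*25 + 8 = 133, q_2 = 5*3 + 1 = 16.
  i=3: a_3=7, p_3 = 7*133 + 25 = 956, q_3 = 7*16 + 3 = 115.

8/1, 25/3, 133/16, 956/115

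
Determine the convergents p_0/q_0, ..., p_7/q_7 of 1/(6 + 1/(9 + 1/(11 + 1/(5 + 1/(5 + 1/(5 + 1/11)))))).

Using the convergent recurrence p_i = a_i*p_{i-1} + p_{i-2}, q_i = a_i*q_{i-1} + q_{i-2} with p_{-2}=0, p_{-1}=1, q_{-2}=1, q_{-1}=0:
  i=0: a_0=0, p_0 = 0*1 + 0 = 0, q_0 = 0*0 + 1 = 1.
  i=1: a_1=6, p_1 = 6*0 + 1 = 1, q_1 = 6*1 + 0 = 6.
  i=2: a_2=9, p_2 = 9*1 + 0 = 9, q_2 = 9*6 + 1 = 55.
  i=3: a_3=11, p_3 = 11*9 + 1 = 100, q_3 = 11*55 + 6 = 611.
  i=4: a_4=5, p_4 = 5*100 + 9 = 509, q_4 = 5*611 + 55 = 3110.
  i=5: a_5=5, p_5 = 5*509 + 100 = 2645, q_5 = 5*3110 + 611 = 16161.
  i=6: a_6=5, p_6 = 5*2645 + 509 = 13734, q_6 = 5*16161 + 3110 = 83915.
  i=7: a_7=11, p_7 = 11*13734 + 2645 = 153719, q_7 = 11*83915 + 16161 = 939226.

0/1, 1/6, 9/55, 100/611, 509/3110, 2645/16161, 13734/83915, 153719/939226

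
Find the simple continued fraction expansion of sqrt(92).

[9; (1, 1, 2, 4, 2, 1, 1, 18)]

Write x_i = (sqrt(92) + m_i)/d_i with (m_0, d_0) = (0, 1). a_0 = floor(sqrt(92)) = 9, since 9^2 = 81 <= 92 < 100 = 10^2.
Iterate m_{i+1} = d_i*a_i - m_i, d_{i+1} = (92 - m_{i+1}^2)/d_i, a_{i+1} = floor((a_0 + m_{i+1})/d_{i+1}):
  m_1 = 1*9 - 0 = 9, d_1 = (92 - 9^2)/1 = 11/1 = 11, a_1 = floor((9 + 9)/11) = 1.
  m_2 = 11*1 - 9 = 2, d_2 = (92 - 2^2)/11 = 88/11 = 8, a_2 = floor((9 + 2)/8) = 1.
  m_3 = 8*1 - 2 = 6, d_3 = (92 - 6^2)/8 = 56/8 = 7, a_3 = floor((9 + 6)/7) = 2.
  m_4 = 7*2 - 6 = 8, d_4 = (92 - 8^2)/7 = 28/7 = 4, a_4 = floor((9 + 8)/4) = 4.
  m_5 = 4*4 - 8 = 8, d_5 = (92 - 8^2)/4 = 28/4 = 7, a_5 = floor((9 + 8)/7) = 2.
  m_6 = 7*2 - 8 = 6, d_6 = (92 - 6^2)/7 = 56/7 = 8, a_6 = floor((9 + 6)/8) = 1.
  m_7 = 8*1 - 6 = 2, d_7 = (92 - 2^2)/8 = 88/8 = 11, a_7 = floor((9 + 2)/11) = 1.
  m_8 = 11*1 - 2 = 9, d_8 = (92 - 9^2)/11 = 11/11 = 1, a_8 = floor((9 + 9)/1) = 18.
  m_9 = 1*18 - 9 = 9, d_9 = (92 - 9^2)/1 = 11/1 = 11: (m_9, d_9) = (m_1, d_1) = (9, 11), so from here the quotients repeat a_1, ..., a_8; the period length is 8.
Hence the expansion of sqrt(92) is a_0 = 9 followed by the repeating block 1, 1, 2, 4, 2, 1, 1, 18 (period 8).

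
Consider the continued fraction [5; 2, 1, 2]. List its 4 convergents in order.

Using the convergent recurrence p_i = a_i*p_{i-1} + p_{i-2}, q_i = a_i*q_{i-1} + q_{i-2} with p_{-2}=0, p_{-1}=1, q_{-2}=1, q_{-1}=0:
  i=0: a_0=5, p_0 = 5*1 + 0 = 5, q_0 = 5*0 + 1 = 1.
  i=1: a_1=2, p_1 = 2*5 + 1 = 11, q_1 = 2*1 + 0 = 2.
  i=2: a_2=1, p_2 = 1*11 + 5 = 16, q_2 = 1*2 + 1 = 3.
  i=3: a_3=2, p_3 = 2*16 + 11 = 43, q_3 = 2*3 + 2 = 8.

5/1, 11/2, 16/3, 43/8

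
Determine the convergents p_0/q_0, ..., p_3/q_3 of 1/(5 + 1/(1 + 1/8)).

Using the convergent recurrence p_i = a_i*p_{i-1} + p_{i-2}, q_i = a_i*q_{i-1} + q_{i-2} with p_{-2}=0, p_{-1}=1, q_{-2}=1, q_{-1}=0:
  i=0: a_0=0, p_0 = 0*1 + 0 = 0, q_0 = 0*0 + 1 = 1.
  i=1: a_1=5, p_1 = 5*0 + 1 = 1, q_1 = 5*1 + 0 = 5.
  i=2: a_2=1, p_2 = 1*1 + 0 = 1, q_2 = 1*5 + 1 = 6.
  i=3: a_3=8, p_3 = 8*1 + 1 = 9, q_3 = 8*6 + 5 = 53.

0/1, 1/5, 1/6, 9/53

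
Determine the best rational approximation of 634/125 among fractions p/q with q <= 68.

Expand x = 634/125 as a continued fraction with the Euclidean algorithm:
  634 = 5*125 + 9, so a_0 = 5.
  125 = 13*9 + 8, so a_1 = 13.
  9 = 1*8 + 1, so a_2 = 1.
  8 = 8*1 + 0, so a_3 = 8.
so x = [5; 13, 1, 8].
Convergents (p_i = a_i*p_{i-1} + p_{i-2}, q_i = a_i*q_{i-1} + q_{i-2} with p_{-2}=0, p_{-1}=1, q_{-2}=1, q_{-1}=0), until the denominator exceeds 68:
  i=0: a_0=5, p_0 = 5*1 + 0 = 5, q_0 = 5*0 + 1 = 1.
  i=1: a_1=13, p_1 = 13*5 + 1 = 66, q_1 = 13*1 + 0 = 13.
  i=2: a_2=1, p_2 = 1*66 + 5 = 71, q_2 = 1*13 + 1 = 14.
  i=3: a_3=8, p_3 = 8*71 + 66 = 634, q_3 = 8*14 + 13 = 125.
q_3 = 125 > 68, so the last convergent with denominator <= 68 is p_2/q_2 = 71/14.
The closest fraction with denominator <= 68 is either p_2/q_2 or the intermediate fraction (k*p_2 + p_1)/(k*q_2 + q_1) with the largest k >= 1 whose denominator stays <= 68; these approach x as k grows, and every other convergent or intermediate fraction in range is farther away.
Largest k: floor((68 - q_1)/q_2) = floor((68 - 13)/14) = 3.
That gives (3*71 + 66)/(3*14 + 13) = 279/55.
Compare the errors: |x - 71/14| = |634*14 - 71*125|/(125*14) = 1/1750, and |x - 279/55| = |634*55 - 279*125|/(125*55) = 5/6875.
Cross-multiplying, 1*6875 = 6875 < 8750 = 5*1750, so 1/1750 is smaller: the convergent 71/14 is closer to x than 279/55.

71/14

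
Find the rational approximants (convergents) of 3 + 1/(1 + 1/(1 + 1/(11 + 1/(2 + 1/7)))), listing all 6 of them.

Using the convergent recurrence p_i = a_i*p_{i-1} + p_{i-2}, q_i = a_i*q_{i-1} + q_{i-2} with p_{-2}=0, p_{-1}=1, q_{-2}=1, q_{-1}=0:
  i=0: a_0=3, p_0 = 3*1 + 0 = 3, q_0 = 3*0 + 1 = 1.
  i=1: a_1=1, p_1 = 1*3 + 1 = 4, q_1 = 1*1 + 0 = 1.
  i=2: a_2=1, p_2 = 1*4 + 3 = 7, q_2 = 1*1 + 1 = 2.
  i=3: a_3=11, p_3 = 11*7 + 4 = 81, q_3 = 11*2 + 1 = 23.
  i=4: a_4=2, p_4 = 2*81 + 7 = 169, q_4 = 2*23 + 2 = 48.
  i=5: a_5=7, p_5 = 7*169 + 81 = 1264, q_5 = 7*48 + 23 = 359.

3/1, 4/1, 7/2, 81/23, 169/48, 1264/359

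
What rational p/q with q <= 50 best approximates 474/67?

Expand x = 474/67 as a continued fraction with the Euclidean algorithm:
  474 = 7*67 + 5, so a_0 = 7.
  67 = 13*5 + 2, so a_1 = 13.
  5 = 2*2 + 1, so a_2 = 2.
  2 = 2*1 + 0, so a_3 = 2.
so x = [7; 13, 2, 2].
Convergents (p_i = a_i*p_{i-1} + p_{i-2}, q_i = a_i*q_{i-1} + q_{i-2} with p_{-2}=0, p_{-1}=1, q_{-2}=1, q_{-1}=0), until the denominator exceeds 50:
  i=0: a_0=7, p_0 = 7*1 + 0 = 7, q_0 = 7*0 + 1 = 1.
  i=1: a_1=13, p_1 = 13*7 + 1 = 92, q_1 = 13*1 + 0 = 13.
  i=2: a_2=2, p_2 = 2*92 + 7 = 191, q_2 = 2*13 + 1 = 27.
  i=3: a_3=2, p_3 = 2*191 + 92 = 474, q_3 = 2*27 + 13 = 67.
q_3 = 67 > 50, so the last convergent with denominator <= 50 is p_2/q_2 = 191/27.
The closest fraction with denominator <= 50 is either p_2/q_2 or the intermediate fraction (k*p_2 + p_1)/(k*q_2 + q_1) with the largest k >= 1 whose denominator stays <= 50; these approach x as k grows, and every other convergent or intermediate fraction in range is farther away.
Largest k: floor((50 - q_1)/q_2) = floor((50 - 13)/27) = 1.
That gives (1*191 + 92)/(1*27 + 13) = 283/40.
Compare the errors: |x - 191/27| = |474*27 - 191*67|/(67*27) = 1/1809, and |x - 283/40| = |474*40 - 283*67|/(67*40) = 1/2680.
Cross-multiplying, 1*1809 = 1809 < 2680 = 1*2680, so 1/2680 is smaller: the intermediate fraction 283/40 is closer to x than 191/27.

283/40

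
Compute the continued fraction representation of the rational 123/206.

[0; 1, 1, 2, 13, 3]

Run the Euclidean algorithm on 123 and 206; the successive quotients are the partial quotients a_0, a_1, ... (each step inverts the fractional part left over by the previous one):
  123 = 0*206 + 123, so a_0 = 0.
  206 = 1*123 + 83, so a_1 = 1.
  123 = 1*83 + 40, so a_2 = 1.
  83 = 2*40 + 3, so a_3 = 2.
  40 = 13*3 + 1, so a_4 = 13.
  3 = 3*1 + 0, so a_5 = 3.
The remainder reaches 0 after 6 divisions, so the expansion has 6 partial quotients, read off in order.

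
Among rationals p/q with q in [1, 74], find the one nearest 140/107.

89/68

Expand x = 140/107 as a continued fraction with the Euclidean algorithm:
  140 = 1*107 + 33, so a_0 = 1.
  107 = 3*33 + 8, so a_1 = 3.
  33 = 4*8 + 1, so a_2 = 4.
  8 = 8*1 + 0, so a_3 = 8.
so x = [1; 3, 4, 8].
Convergents (p_i = a_i*p_{i-1} + p_{i-2}, q_i = a_i*q_{i-1} + q_{i-2} with p_{-2}=0, p_{-1}=1, q_{-2}=1, q_{-1}=0), until the denominator exceeds 74:
  i=0: a_0=1, p_0 = 1*1 + 0 = 1, q_0 = 1*0 + 1 = 1.
  i=1: a_1=3, p_1 = 3*1 + 1 = 4, q_1 = 3*1 + 0 = 3.
  i=2: a_2=4, p_2 = 4*4 + 1 = 17, q_2 = 4*3 + 1 = 13.
  i=3: a_3=8, p_3 = 8*17 + 4 = 140, q_3 = 8*13 + 3 = 107.
q_3 = 107 > 74, so the last convergent with denominator <= 74 is p_2/q_2 = 17/13.
The closest fraction with denominator <= 74 is either p_2/q_2 or the intermediate fraction (k*p_2 + p_1)/(k*q_2 + q_1) with the largest k >= 1 whose denominator stays <= 74; these approach x as k grows, and every other convergent or intermediate fraction in range is farther away.
Largest k: floor((74 - q_1)/q_2) = floor((74 - 3)/13) = 5.
That gives (5*17 + 4)/(5*13 + 3) = 89/68.
Compare the errors: |x - 17/13| = |140*13 - 17*107|/(107*13) = 1/1391, and |x - 89/68| = |140*68 - 89*107|/(107*68) = 3/7276.
Cross-multiplying, 3*1391 = 4173 < 7276 = 1*7276, so 3/7276 is smaller: the intermediate fraction 89/68 is closer to x than 17/13.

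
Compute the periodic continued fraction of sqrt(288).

[16; (1, 32)]

Write x_i = (sqrt(288) + m_i)/d_i with (m_0, d_0) = (0, 1). a_0 = floor(sqrt(288)) = 16, since 16^2 = 256 <= 288 < 289 = 17^2.
Iterate m_{i+1} = d_i*a_i - m_i, d_{i+1} = (288 - m_{i+1}^2)/d_i, a_{i+1} = floor((a_0 + m_{i+1})/d_{i+1}):
  m_1 = 1*16 - 0 = 16, d_1 = (288 - 16^2)/1 = 32/1 = 32, a_1 = floor((16 + 16)/32) = 1.
  m_2 = 32*1 - 16 = 16, d_2 = (288 - 16^2)/32 = 32/32 = 1, a_2 = floor((16 + 16)/1) = 32.
  m_3 = 1*32 - 16 = 16, d_3 = (288 - 16^2)/1 = 32/1 = 32: (m_3, d_3) = (m_1, d_1) = (16, 32), so from here the quotients repeat a_1, a_2; the period length is 2.
Hence the expansion of sqrt(288) is a_0 = 16 followed by the repeating block 1, 32 (period 2).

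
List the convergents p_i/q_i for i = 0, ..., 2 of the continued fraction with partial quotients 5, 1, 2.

5/1, 6/1, 17/3

Using the convergent recurrence p_i = a_i*p_{i-1} + p_{i-2}, q_i = a_i*q_{i-1} + q_{i-2} with p_{-2}=0, p_{-1}=1, q_{-2}=1, q_{-1}=0:
  i=0: a_0=5, p_0 = 5*1 + 0 = 5, q_0 = 5*0 + 1 = 1.
  i=1: a_1=1, p_1 = 1*5 + 1 = 6, q_1 = 1*1 + 0 = 1.
  i=2: a_2=2, p_2 = 2*6 + 5 = 17, q_2 = 2*1 + 1 = 3.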